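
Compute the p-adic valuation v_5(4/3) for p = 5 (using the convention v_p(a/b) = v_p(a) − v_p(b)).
v_5(4/3) = 0

Factor powers of 5 from the numerator and denominator of the reduced fraction: 4 = 5^0 · 4 and 3 = 5^0 · 3. Apply v_p(a/b) = v_p(a) − v_p(b): v_5(4/3) = 0 − 0 = 0.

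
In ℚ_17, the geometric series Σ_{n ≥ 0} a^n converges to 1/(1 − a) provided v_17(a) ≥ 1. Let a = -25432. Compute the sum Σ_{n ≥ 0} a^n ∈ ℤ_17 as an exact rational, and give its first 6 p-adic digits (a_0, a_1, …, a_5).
Σ a^n = 1/(1 − a) = 1/25433;  first 6 digits = (1, 0, 14, 11, 8, 13)

v_17(a) = 2 ≥ 1, so the series converges in ℤ_17 to 1/(1 − a) = 1/(1 − (-25432)) = 1/25433. Expand this rational in ℤ_17: compute digits iteratively via d_i = x_i mod 17, x_{i+1} = (x_i − d_i)/17. The first 6 digits are (1, 0, 14, 11, 8, 13).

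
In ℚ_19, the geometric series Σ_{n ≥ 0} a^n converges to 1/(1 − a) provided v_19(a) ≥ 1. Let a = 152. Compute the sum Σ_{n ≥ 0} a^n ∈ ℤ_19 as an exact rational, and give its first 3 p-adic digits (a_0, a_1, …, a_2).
Σ a^n = 1/(1 − a) = -1/151;  first 3 digits = (1, 8, 7)

v_19(a) = 1 ≥ 1, so the series converges in ℤ_19 to 1/(1 − a) = 1/(1 − 152) = -1/151. Expand this rational in ℤ_19: compute digits iteratively via d_i = x_i mod 19, x_{i+1} = (x_i − d_i)/19. The first 3 digits are (1, 8, 7).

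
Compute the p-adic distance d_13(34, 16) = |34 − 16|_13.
d_13(34, 16) = 1

Step 1 — x − y = 34 − 16 = 18. Step 2 — v_13(18) = 0 (factor: 18 = (13^0 · 18); the sign does not affect v_p). Step 3 — |x − y|_13 = 13^{0} = 1.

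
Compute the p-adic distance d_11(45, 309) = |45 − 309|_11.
d_11(45, 309) = 1/11

Step 1 — x − y = 45 − 309 = -264. Step 2 — v_11(-264) = 1 (factor: -264 = −(11^1 · 24); the sign does not affect v_p). Step 3 — |x − y|_11 = 11^{-1} = 1/11.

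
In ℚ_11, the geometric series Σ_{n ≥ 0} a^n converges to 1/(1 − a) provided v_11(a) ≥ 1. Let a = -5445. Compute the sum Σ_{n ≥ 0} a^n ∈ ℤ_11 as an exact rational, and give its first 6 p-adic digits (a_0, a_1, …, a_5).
Σ a^n = 1/(1 − a) = 1/5446;  first 6 digits = (1, 0, 10, 6, 0, 8)

v_11(a) = 2 ≥ 1, so the series converges in ℤ_11 to 1/(1 − a) = 1/(1 − (-5445)) = 1/5446. Expand this rational in ℤ_11: compute digits iteratively via d_i = x_i mod 11, x_{i+1} = (x_i − d_i)/11. The first 6 digits are (1, 0, 10, 6, 0, 8).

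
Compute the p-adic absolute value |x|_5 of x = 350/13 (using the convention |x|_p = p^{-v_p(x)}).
|350/13|_5 = 1/25

Step 1 — compute v_5(x) by factoring powers of 5 out of the numerator and denominator: v_5(350/13) = 2. Step 2 — apply |x|_p = p^{-v_p(x)} = 5^{-2} = 1/25.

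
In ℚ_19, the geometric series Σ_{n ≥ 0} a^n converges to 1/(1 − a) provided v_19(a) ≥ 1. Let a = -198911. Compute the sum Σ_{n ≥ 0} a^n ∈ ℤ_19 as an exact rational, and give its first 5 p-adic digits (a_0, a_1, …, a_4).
Σ a^n = 1/(1 − a) = 1/198912;  first 5 digits = (1, 0, 0, 9, 17)

v_19(a) = 3 ≥ 1, so the series converges in ℤ_19 to 1/(1 − a) = 1/(1 − (-198911)) = 1/198912. Expand this rational in ℤ_19: compute digits iteratively via d_i = x_i mod 19, x_{i+1} = (x_i − d_i)/19. The first 5 digits are (1, 0, 0, 9, 17).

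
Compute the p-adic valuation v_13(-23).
v_13(-23) = 0

v_13(n) is the largest exponent k such that 13^k divides n. Factor out: -23 = -13^0 · 23. (Sign doesn't affect v_p.) So v_13(-23) = 0.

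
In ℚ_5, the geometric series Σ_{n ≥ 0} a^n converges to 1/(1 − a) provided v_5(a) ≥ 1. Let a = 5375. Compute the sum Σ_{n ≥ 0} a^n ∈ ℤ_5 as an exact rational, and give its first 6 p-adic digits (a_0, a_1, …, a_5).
Σ a^n = 1/(1 − a) = -1/5374;  first 6 digits = (1, 0, 0, 3, 3, 1)

v_5(a) = 3 ≥ 1, so the series converges in ℤ_5 to 1/(1 − a) = 1/(1 − 5375) = -1/5374. Expand this rational in ℤ_5: compute digits iteratively via d_i = x_i mod 5, x_{i+1} = (x_i − d_i)/5. The first 6 digits are (1, 0, 0, 3, 3, 1).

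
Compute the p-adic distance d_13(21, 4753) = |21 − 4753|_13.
d_13(21, 4753) = 1/169

Step 1 — x − y = 21 − 4753 = -4732. Step 2 — v_13(-4732) = 2 (factor: -4732 = −(13^2 · 28); the sign does not affect v_p). Step 3 — |x − y|_13 = 13^{-2} = 1/169.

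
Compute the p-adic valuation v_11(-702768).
v_11(-702768) = 4

v_11(n) is the largest exponent k such that 11^k divides n. Factor out: -702768 = -11^4 · 48. (Sign doesn't affect v_p.) So v_11(-702768) = 4.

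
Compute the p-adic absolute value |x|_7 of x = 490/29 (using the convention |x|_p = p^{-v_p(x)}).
|490/29|_7 = 1/49

Step 1 — compute v_7(x) by factoring powers of 7 out of the numerator and denominator: v_7(490/29) = 2. Step 2 — apply |x|_p = p^{-v_p(x)} = 7^{-2} = 1/49.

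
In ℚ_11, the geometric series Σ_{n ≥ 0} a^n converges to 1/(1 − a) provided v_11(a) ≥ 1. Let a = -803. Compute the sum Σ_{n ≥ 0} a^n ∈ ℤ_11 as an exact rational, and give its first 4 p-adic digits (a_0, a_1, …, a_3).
Σ a^n = 1/(1 − a) = 1/804;  first 4 digits = (1, 4, 9, 8)

v_11(a) = 1 ≥ 1, so the series converges in ℤ_11 to 1/(1 − a) = 1/(1 − (-803)) = 1/804. Expand this rational in ℤ_11: compute digits iteratively via d_i = x_i mod 11, x_{i+1} = (x_i − d_i)/11. The first 4 digits are (1, 4, 9, 8).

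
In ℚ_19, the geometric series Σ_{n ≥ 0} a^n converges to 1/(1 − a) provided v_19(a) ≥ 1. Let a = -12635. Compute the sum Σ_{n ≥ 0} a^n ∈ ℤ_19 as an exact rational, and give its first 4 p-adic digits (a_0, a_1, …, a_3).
Σ a^n = 1/(1 − a) = 1/12636;  first 4 digits = (1, 0, 3, 17)

v_19(a) = 2 ≥ 1, so the series converges in ℤ_19 to 1/(1 − a) = 1/(1 − (-12635)) = 1/12636. Expand this rational in ℤ_19: compute digits iteratively via d_i = x_i mod 19, x_{i+1} = (x_i − d_i)/19. The first 4 digits are (1, 0, 3, 17).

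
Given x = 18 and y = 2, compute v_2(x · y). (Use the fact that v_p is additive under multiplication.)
v_2(36) = 2

v_p(x) = 1 (factor: 18 = 2^1 · 9); v_p(y) = 1 (factor: 2 = 2^1 · 1). Additivity: v_p(xy) = v_p(x) + v_p(y) = 1 + 1 = 2. (Direct check: xy = 36 = 2^2 · (9).)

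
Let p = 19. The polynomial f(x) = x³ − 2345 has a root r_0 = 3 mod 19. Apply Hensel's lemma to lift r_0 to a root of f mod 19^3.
r_2 = 3271 (mod 6859)

Hensel: r_{i+1} = r_i − f(r_i)/f′(r_i) mod 19^{i+2}, where f′(x) = 3x². Iterate:
  r_0 = 3 (mod 19)
  r_1 = 22 (mod 361)
  r_2 = 3271 (mod 6859)
Final: r = 3271 with f(r) ≡ 0 mod 19^3.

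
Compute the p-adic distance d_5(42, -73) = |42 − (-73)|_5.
d_5(42, -73) = 1/5

Step 1 — x − y = 42 − (-73) = 115. Step 2 — v_5(115) = 1 (factor: 115 = (5^1 · 23); the sign does not affect v_p). Step 3 — |x − y|_5 = 5^{-1} = 1/5.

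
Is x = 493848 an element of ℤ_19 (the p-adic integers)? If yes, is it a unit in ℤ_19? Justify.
x ∈ ℤ_19 but not a unit; v_19(x) = 3 > 0

ℤ_19 = {x ∈ ℚ_19 : v_19(x) ≥ 0} and ℤ_19^× = {x ∈ ℤ_19 : v_19(x) = 0}. Here v_19(493848) = v_19(num) − v_19(den) = 3; compare against these criteria.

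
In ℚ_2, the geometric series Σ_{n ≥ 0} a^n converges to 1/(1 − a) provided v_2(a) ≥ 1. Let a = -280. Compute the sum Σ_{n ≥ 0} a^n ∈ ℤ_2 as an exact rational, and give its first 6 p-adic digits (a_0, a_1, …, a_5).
Σ a^n = 1/(1 − a) = 1/281;  first 6 digits = (1, 0, 0, 1, 0, 1)

v_2(a) = 3 ≥ 1, so the series converges in ℤ_2 to 1/(1 − a) = 1/(1 − (-280)) = 1/281. Expand this rational in ℤ_2: compute digits iteratively via d_i = x_i mod 2, x_{i+1} = (x_i − d_i)/2. The first 6 digits are (1, 0, 0, 1, 0, 1).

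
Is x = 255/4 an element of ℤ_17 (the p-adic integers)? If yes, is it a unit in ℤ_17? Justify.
x ∈ ℤ_17 but not a unit; v_17(x) = 1 > 0

ℤ_17 = {x ∈ ℚ_17 : v_17(x) ≥ 0} and ℤ_17^× = {x ∈ ℤ_17 : v_17(x) = 0}. Here v_17(255/4) = v_17(num) − v_17(den) = 1; compare against these criteria.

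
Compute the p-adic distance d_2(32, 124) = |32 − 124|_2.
d_2(32, 124) = 1/4

Step 1 — x − y = 32 − 124 = -92. Step 2 — v_2(-92) = 2 (factor: -92 = −(2^2 · 23); the sign does not affect v_p). Step 3 — |x − y|_2 = 2^{-2} = 1/4.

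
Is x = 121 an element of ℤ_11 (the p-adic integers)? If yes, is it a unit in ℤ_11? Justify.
x ∈ ℤ_11 but not a unit; v_11(x) = 2 > 0

ℤ_11 = {x ∈ ℚ_11 : v_11(x) ≥ 0} and ℤ_11^× = {x ∈ ℤ_11 : v_11(x) = 0}. Here v_11(121) = v_11(num) − v_11(den) = 2; compare against these criteria.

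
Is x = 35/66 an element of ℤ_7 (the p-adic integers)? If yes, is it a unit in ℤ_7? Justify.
x ∈ ℤ_7 but not a unit; v_7(x) = 1 > 0

ℤ_7 = {x ∈ ℚ_7 : v_7(x) ≥ 0} and ℤ_7^× = {x ∈ ℤ_7 : v_7(x) = 0}. Here v_7(35/66) = v_7(num) − v_7(den) = 1; compare against these criteria.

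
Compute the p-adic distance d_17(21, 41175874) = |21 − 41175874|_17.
d_17(21, 41175874) = 1/1419857

Step 1 — x − y = 21 − 41175874 = -41175853. Step 2 — v_17(-41175853) = 5 (factor: -41175853 = −(17^5 · 29); the sign does not affect v_p). Step 3 — |x − y|_17 = 17^{-5} = 1/1419857.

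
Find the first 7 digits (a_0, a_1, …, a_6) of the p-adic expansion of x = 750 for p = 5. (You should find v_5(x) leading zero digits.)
(a_0, …, a_6) = (0, 0, 0, 1, 1, 0, 0)

v_5(750) = 3, so a_0 = ... = a_2 = 0. Factor out: x = 5^3 · u with u = 6 a unit in ℤ_5. Expand u iteratively via a_{v+i} = u_i mod 5, u_{i+1} = (u_i − a_{v+i})/5:
  u_0 = 6;  a_3 = 1;  u_1 = (u_0 − 1)/5 = 1
  u_1 = 1;  a_4 = 1;  u_2 = (u_1 − 1)/5 = 0
  u_2 = 0;  a_5 = 0;  u_3 = (u_2 − 0)/5 = 0
  u_3 = 0;  a_6 = 0;  u_4 = (u_3 − 0)/5 = 0
Digits: (0, 0, 0, 1, 1, 0, 0).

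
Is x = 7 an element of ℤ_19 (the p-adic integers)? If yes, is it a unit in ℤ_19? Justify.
x ∈ ℤ_19^× (unit); v_19(x) = 0

ℤ_19 = {x ∈ ℚ_19 : v_19(x) ≥ 0} and ℤ_19^× = {x ∈ ℤ_19 : v_19(x) = 0}. Here v_19(7) = v_19(num) − v_19(den) = 0; compare against these criteria.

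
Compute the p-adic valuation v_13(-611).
v_13(-611) = 1

v_13(n) is the largest exponent k such that 13^k divides n. Factor out: -611 = -13^1 · 47. (Sign doesn't affect v_p.) So v_13(-611) = 1.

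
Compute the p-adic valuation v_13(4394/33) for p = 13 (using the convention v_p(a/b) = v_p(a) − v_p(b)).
v_13(4394/33) = 3

Factor powers of 13 from the numerator and denominator of the reduced fraction: 4394 = 13^3 · 2 and 33 = 13^0 · 33. Apply v_p(a/b) = v_p(a) − v_p(b): v_13(4394/33) = 3 − 0 = 3.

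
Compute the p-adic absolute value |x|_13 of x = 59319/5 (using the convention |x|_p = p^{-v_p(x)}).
|59319/5|_13 = 1/2197

Step 1 — compute v_13(x) by factoring powers of 13 out of the numerator and denominator: v_13(59319/5) = 3. Step 2 — apply |x|_p = p^{-v_p(x)} = 13^{-3} = 1/2197.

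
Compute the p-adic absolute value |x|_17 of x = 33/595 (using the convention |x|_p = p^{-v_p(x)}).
|33/595|_17 = 17

Step 1 — compute v_17(x) by factoring powers of 17 out of the numerator and denominator: v_17(33/595) = -1. Step 2 — apply |x|_p = p^{-v_p(x)} = 17^{1} = 17.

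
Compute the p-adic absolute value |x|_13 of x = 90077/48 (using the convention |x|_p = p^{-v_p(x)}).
|90077/48|_13 = 1/2197

Step 1 — compute v_13(x) by factoring powers of 13 out of the numerator and denominator: v_13(90077/48) = 3. Step 2 — apply |x|_p = p^{-v_p(x)} = 13^{-3} = 1/2197.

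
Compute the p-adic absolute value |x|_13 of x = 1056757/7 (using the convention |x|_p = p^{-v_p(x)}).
|1056757/7|_13 = 1/28561

Step 1 — compute v_13(x) by factoring powers of 13 out of the numerator and denominator: v_13(1056757/7) = 4. Step 2 — apply |x|_p = p^{-v_p(x)} = 13^{-4} = 1/28561.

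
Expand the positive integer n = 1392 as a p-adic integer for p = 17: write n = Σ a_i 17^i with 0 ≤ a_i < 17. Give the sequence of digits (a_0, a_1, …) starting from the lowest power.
(a_0, a_1, …) = (15, 13, 4)

Repeated division by 17 gives the digits low-to-high: 1392 = 15 + 13·17^1 + 4·17^2. Digit sequence: (15, 13, 4).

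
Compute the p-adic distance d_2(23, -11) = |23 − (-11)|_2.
d_2(23, -11) = 1/2

Step 1 — x − y = 23 − (-11) = 34. Step 2 — v_2(34) = 1 (factor: 34 = (2^1 · 17); the sign does not affect v_p). Step 3 — |x − y|_2 = 2^{-1} = 1/2.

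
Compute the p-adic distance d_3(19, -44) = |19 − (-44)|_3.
d_3(19, -44) = 1/9

Step 1 — x − y = 19 − (-44) = 63. Step 2 — v_3(63) = 2 (factor: 63 = (3^2 · 7); the sign does not affect v_p). Step 3 — |x − y|_3 = 3^{-2} = 1/9.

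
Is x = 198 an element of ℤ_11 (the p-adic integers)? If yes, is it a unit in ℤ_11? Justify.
x ∈ ℤ_11 but not a unit; v_11(x) = 1 > 0

ℤ_11 = {x ∈ ℚ_11 : v_11(x) ≥ 0} and ℤ_11^× = {x ∈ ℤ_11 : v_11(x) = 0}. Here v_11(198) = v_11(num) − v_11(den) = 1; compare against these criteria.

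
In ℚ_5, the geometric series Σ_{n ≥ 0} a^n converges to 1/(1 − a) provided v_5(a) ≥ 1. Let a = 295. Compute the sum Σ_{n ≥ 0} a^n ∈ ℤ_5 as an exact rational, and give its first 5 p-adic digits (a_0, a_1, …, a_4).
Σ a^n = 1/(1 − a) = -1/294;  first 5 digits = (1, 4, 2, 2, 1)

v_5(a) = 1 ≥ 1, so the series converges in ℤ_5 to 1/(1 − a) = 1/(1 − 295) = -1/294. Expand this rational in ℤ_5: compute digits iteratively via d_i = x_i mod 5, x_{i+1} = (x_i − d_i)/5. The first 5 digits are (1, 4, 2, 2, 1).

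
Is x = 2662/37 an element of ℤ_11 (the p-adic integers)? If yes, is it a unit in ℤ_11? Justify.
x ∈ ℤ_11 but not a unit; v_11(x) = 3 > 0

ℤ_11 = {x ∈ ℚ_11 : v_11(x) ≥ 0} and ℤ_11^× = {x ∈ ℤ_11 : v_11(x) = 0}. Here v_11(2662/37) = v_11(num) − v_11(den) = 3; compare against these criteria.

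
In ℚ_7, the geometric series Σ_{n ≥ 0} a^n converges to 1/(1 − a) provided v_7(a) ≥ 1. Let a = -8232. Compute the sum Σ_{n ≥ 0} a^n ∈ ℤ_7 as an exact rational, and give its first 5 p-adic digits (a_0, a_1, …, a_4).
Σ a^n = 1/(1 − a) = 1/8233;  first 5 digits = (1, 0, 0, 4, 3)

v_7(a) = 3 ≥ 1, so the series converges in ℤ_7 to 1/(1 − a) = 1/(1 − (-8232)) = 1/8233. Expand this rational in ℤ_7: compute digits iteratively via d_i = x_i mod 7, x_{i+1} = (x_i − d_i)/7. The first 5 digits are (1, 0, 0, 4, 3).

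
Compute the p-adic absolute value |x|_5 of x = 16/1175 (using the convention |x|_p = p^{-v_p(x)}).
|16/1175|_5 = 25

Step 1 — compute v_5(x) by factoring powers of 5 out of the numerator and denominator: v_5(16/1175) = -2. Step 2 — apply |x|_p = p^{-v_p(x)} = 5^{2} = 25.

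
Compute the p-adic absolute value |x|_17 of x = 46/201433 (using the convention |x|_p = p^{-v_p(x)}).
|46/201433|_17 = 4913

Step 1 — compute v_17(x) by factoring powers of 17 out of the numerator and denominator: v_17(46/201433) = -3. Step 2 — apply |x|_p = p^{-v_p(x)} = 17^{3} = 4913.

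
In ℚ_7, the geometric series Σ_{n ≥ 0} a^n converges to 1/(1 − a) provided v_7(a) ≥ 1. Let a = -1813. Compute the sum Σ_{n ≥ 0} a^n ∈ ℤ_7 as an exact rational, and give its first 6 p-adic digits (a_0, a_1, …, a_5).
Σ a^n = 1/(1 − a) = 1/1814;  first 6 digits = (1, 0, 5, 1, 3, 6)

v_7(a) = 2 ≥ 1, so the series converges in ℤ_7 to 1/(1 − a) = 1/(1 − (-1813)) = 1/1814. Expand this rational in ℤ_7: compute digits iteratively via d_i = x_i mod 7, x_{i+1} = (x_i − d_i)/7. The first 6 digits are (1, 0, 5, 1, 3, 6).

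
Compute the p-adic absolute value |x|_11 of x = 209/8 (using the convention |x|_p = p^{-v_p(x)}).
|209/8|_11 = 1/11

Step 1 — compute v_11(x) by factoring powers of 11 out of the numerator and denominator: v_11(209/8) = 1. Step 2 — apply |x|_p = p^{-v_p(x)} = 11^{-1} = 1/11.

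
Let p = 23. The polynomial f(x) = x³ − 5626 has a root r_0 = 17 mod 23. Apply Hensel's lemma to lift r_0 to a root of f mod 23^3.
r_2 = 1880 (mod 12167)

Hensel: r_{i+1} = r_i − f(r_i)/f′(r_i) mod 23^{i+2}, where f′(x) = 3x². Iterate:
  r_0 = 17 (mod 23)
  r_1 = 293 (mod 529)
  r_2 = 1880 (mod 12167)
Final: r = 1880 with f(r) ≡ 0 mod 23^3.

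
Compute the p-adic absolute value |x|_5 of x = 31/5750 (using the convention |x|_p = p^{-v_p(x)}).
|31/5750|_5 = 125

Step 1 — compute v_5(x) by factoring powers of 5 out of the numerator and denominator: v_5(31/5750) = -3. Step 2 — apply |x|_p = p^{-v_p(x)} = 5^{3} = 125.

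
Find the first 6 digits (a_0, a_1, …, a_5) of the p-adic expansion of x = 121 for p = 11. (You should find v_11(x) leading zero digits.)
(a_0, …, a_5) = (0, 0, 1, 0, 0, 0)

v_11(121) = 2, so a_0 = ... = a_1 = 0. Factor out: x = 11^2 · u with u = 1 a unit in ℤ_11. Expand u iteratively via a_{v+i} = u_i mod 11, u_{i+1} = (u_i − a_{v+i})/11:
  u_0 = 1;  a_2 = 1;  u_1 = (u_0 − 1)/11 = 0
  u_1 = 0;  a_3 = 0;  u_2 = (u_1 − 0)/11 = 0
  u_2 = 0;  a_4 = 0;  u_3 = (u_2 − 0)/11 = 0
  u_3 = 0;  a_5 = 0;  u_4 = (u_3 − 0)/11 = 0
Digits: (0, 0, 1, 0, 0, 0).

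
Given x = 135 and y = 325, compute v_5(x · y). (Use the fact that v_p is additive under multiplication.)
v_5(43875) = 3

v_p(x) = 1 (factor: 135 = 5^1 · 27); v_p(y) = 2 (factor: 325 = 5^2 · 13). Additivity: v_p(xy) = v_p(x) + v_p(y) = 1 + 2 = 3. (Direct check: xy = 43875 = 5^3 · (351).)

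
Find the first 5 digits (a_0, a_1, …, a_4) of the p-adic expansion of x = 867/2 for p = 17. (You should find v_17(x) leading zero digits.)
(a_0, …, a_4) = (0, 0, 10, 8, 8)

v_17(867/2) = 2, so a_0 = ... = a_1 = 0. Factor out: x = 17^2 · u with u = 3/2 a unit in ℤ_17. Expand u iteratively via a_{v+i} = u_i mod 17, u_{i+1} = (u_i − a_{v+i})/17:
  u_0 = 3/2;  a_2 = 10;  u_1 = (u_0 − 10)/17 = -1/2
  u_1 = -1/2;  a_3 = 8;  u_2 = (u_1 − 8)/17 = -1/2
  u_2 = -1/2;  a_4 = 8;  u_3 = (u_2 − 8)/17 = -1/2
Digits: (0, 0, 10, 8, 8).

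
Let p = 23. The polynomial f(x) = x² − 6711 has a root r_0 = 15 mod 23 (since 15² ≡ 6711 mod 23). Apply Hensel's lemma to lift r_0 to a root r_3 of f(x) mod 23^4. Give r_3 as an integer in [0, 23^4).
r_3 = 63288 (mod 279841)

Hensel's recurrence: r_{i+1} = r_i − f(r_i)·(f′(r_i))^{-1} mod 23^{i+2}, with f′(x) = 2x. Iterate:
  r_0 = 15 (mod 23)
  r_1 = 337 (mod 529)
  r_2 = 2453 (mod 12167)
  r_3 = 63288 (mod 279841)
Final: r_3 = 63288, and one checks f(r_3) ≡ 0 mod 23^4.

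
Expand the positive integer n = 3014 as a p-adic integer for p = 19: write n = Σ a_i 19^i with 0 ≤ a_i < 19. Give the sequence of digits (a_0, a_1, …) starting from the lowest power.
(a_0, a_1, …) = (12, 6, 8)

Repeated division by 19 gives the digits low-to-high: 3014 = 12 + 6·19^1 + 8·19^2. Digit sequence: (12, 6, 8).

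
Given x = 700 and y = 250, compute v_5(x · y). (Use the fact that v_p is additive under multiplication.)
v_5(175000) = 5

v_p(x) = 2 (factor: 700 = 5^2 · 28); v_p(y) = 3 (factor: 250 = 5^3 · 2). Additivity: v_p(xy) = v_p(x) + v_p(y) = 2 + 3 = 5. (Direct check: xy = 175000 = 5^5 · (56).)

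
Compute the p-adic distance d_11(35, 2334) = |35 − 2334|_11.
d_11(35, 2334) = 1/121

Step 1 — x − y = 35 − 2334 = -2299. Step 2 — v_11(-2299) = 2 (factor: -2299 = −(11^2 · 19); the sign does not affect v_p). Step 3 — |x − y|_11 = 11^{-2} = 1/121.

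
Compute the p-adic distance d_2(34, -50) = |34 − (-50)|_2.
d_2(34, -50) = 1/4

Step 1 — x − y = 34 − (-50) = 84. Step 2 — v_2(84) = 2 (factor: 84 = (2^2 · 21); the sign does not affect v_p). Step 3 — |x − y|_2 = 2^{-2} = 1/4.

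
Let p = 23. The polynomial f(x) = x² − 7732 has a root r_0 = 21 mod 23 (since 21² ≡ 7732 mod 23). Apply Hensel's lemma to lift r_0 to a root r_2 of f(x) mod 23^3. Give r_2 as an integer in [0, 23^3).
r_2 = 6530 (mod 12167)

Hensel's recurrence: r_{i+1} = r_i − f(r_i)·(f′(r_i))^{-1} mod 23^{i+2}, with f′(x) = 2x. Iterate:
  r_0 = 21 (mod 23)
  r_1 = 182 (mod 529)
  r_2 = 6530 (mod 12167)
Final: r_2 = 6530, and one checks f(r_2) ≡ 0 mod 23^3.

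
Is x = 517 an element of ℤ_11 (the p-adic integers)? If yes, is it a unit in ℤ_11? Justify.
x ∈ ℤ_11 but not a unit; v_11(x) = 1 > 0

ℤ_11 = {x ∈ ℚ_11 : v_11(x) ≥ 0} and ℤ_11^× = {x ∈ ℤ_11 : v_11(x) = 0}. Here v_11(517) = v_11(num) − v_11(den) = 1; compare against these criteria.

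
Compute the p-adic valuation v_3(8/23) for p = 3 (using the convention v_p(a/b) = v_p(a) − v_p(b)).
v_3(8/23) = 0

Factor powers of 3 from the numerator and denominator of the reduced fraction: 8 = 3^0 · 8 and 23 = 3^0 · 23. Apply v_p(a/b) = v_p(a) − v_p(b): v_3(8/23) = 0 − 0 = 0.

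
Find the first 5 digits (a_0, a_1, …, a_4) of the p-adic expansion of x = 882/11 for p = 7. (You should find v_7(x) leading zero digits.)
(a_0, …, a_4) = (0, 0, 1, 2, 1)

v_7(882/11) = 2, so a_0 = ... = a_1 = 0. Factor out: x = 7^2 · u with u = 18/11 a unit in ℤ_7. Expand u iteratively via a_{v+i} = u_i mod 7, u_{i+1} = (u_i − a_{v+i})/7:
  u_0 = 18/11;  a_2 = 1;  u_1 = (u_0 − 1)/7 = 1/11
  u_1 = 1/11;  a_3 = 2;  u_2 = (u_1 − 2)/7 = -3/11
  u_2 = -3/11;  a_4 = 1;  u_3 = (u_2 − 1)/7 = -2/11
Digits: (0, 0, 1, 2, 1).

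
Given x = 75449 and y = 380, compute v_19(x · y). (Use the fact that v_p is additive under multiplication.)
v_19(28670620) = 4

v_p(x) = 3 (factor: 75449 = 19^3 · 11); v_p(y) = 1 (factor: 380 = 19^1 · 20). Additivity: v_p(xy) = v_p(x) + v_p(y) = 3 + 1 = 4. (Direct check: xy = 28670620 = 19^4 · (220).)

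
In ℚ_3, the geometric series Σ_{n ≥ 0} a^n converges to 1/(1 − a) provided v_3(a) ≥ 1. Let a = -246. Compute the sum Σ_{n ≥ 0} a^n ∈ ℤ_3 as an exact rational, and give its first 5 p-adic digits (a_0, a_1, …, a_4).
Σ a^n = 1/(1 − a) = 1/247;  first 5 digits = (1, 2, 0, 2, 0)

v_3(a) = 1 ≥ 1, so the series converges in ℤ_3 to 1/(1 − a) = 1/(1 − (-246)) = 1/247. Expand this rational in ℤ_3: compute digits iteratively via d_i = x_i mod 3, x_{i+1} = (x_i − d_i)/3. The first 5 digits are (1, 2, 0, 2, 0).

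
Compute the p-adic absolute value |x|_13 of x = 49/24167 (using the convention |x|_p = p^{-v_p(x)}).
|49/24167|_13 = 2197

Step 1 — compute v_13(x) by factoring powers of 13 out of the numerator and denominator: v_13(49/24167) = -3. Step 2 — apply |x|_p = p^{-v_p(x)} = 13^{3} = 2197.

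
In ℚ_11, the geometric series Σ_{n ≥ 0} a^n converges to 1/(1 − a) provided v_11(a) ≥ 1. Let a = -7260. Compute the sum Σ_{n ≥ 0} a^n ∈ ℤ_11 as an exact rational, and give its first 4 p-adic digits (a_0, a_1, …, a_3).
Σ a^n = 1/(1 − a) = 1/7261;  first 4 digits = (1, 0, 6, 5)

v_11(a) = 2 ≥ 1, so the series converges in ℤ_11 to 1/(1 − a) = 1/(1 − (-7260)) = 1/7261. Expand this rational in ℤ_11: compute digits iteratively via d_i = x_i mod 11, x_{i+1} = (x_i − d_i)/11. The first 4 digits are (1, 0, 6, 5).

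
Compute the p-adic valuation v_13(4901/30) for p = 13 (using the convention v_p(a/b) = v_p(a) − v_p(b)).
v_13(4901/30) = 2

Factor powers of 13 from the numerator and denominator of the reduced fraction: 4901 = 13^2 · 29 and 30 = 13^0 · 30. Apply v_p(a/b) = v_p(a) − v_p(b): v_13(4901/30) = 2 − 0 = 2.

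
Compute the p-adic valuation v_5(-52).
v_5(-52) = 0

v_5(n) is the largest exponent k such that 5^k divides n. Factor out: -52 = -5^0 · 52. (Sign doesn't affect v_p.) So v_5(-52) = 0.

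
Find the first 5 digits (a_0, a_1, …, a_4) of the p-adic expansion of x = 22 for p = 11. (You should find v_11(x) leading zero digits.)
(a_0, …, a_4) = (0, 2, 0, 0, 0)

v_11(22) = 1, so a_0 = ... = a_0 = 0. Factor out: x = 11^1 · u with u = 2 a unit in ℤ_11. Expand u iteratively via a_{v+i} = u_i mod 11, u_{i+1} = (u_i − a_{v+i})/11:
  u_0 = 2;  a_1 = 2;  u_1 = (u_0 − 2)/11 = 0
  u_1 = 0;  a_2 = 0;  u_2 = (u_1 − 0)/11 = 0
  u_2 = 0;  a_3 = 0;  u_3 = (u_2 − 0)/11 = 0
  u_3 = 0;  a_4 = 0;  u_4 = (u_3 − 0)/11 = 0
Digits: (0, 2, 0, 0, 0).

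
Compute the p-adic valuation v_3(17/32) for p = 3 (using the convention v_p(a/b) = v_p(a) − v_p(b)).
v_3(17/32) = 0

Factor powers of 3 from the numerator and denominator of the reduced fraction: 17 = 3^0 · 17 and 32 = 3^0 · 32. Apply v_p(a/b) = v_p(a) − v_p(b): v_3(17/32) = 0 − 0 = 0.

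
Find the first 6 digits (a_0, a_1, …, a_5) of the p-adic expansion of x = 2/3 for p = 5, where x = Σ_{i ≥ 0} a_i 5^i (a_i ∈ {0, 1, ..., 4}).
(a_0, …, a_5) = (4, 1, 3, 1, 3, 1)

v_5(2/3) = 0 (numerator and denominator both coprime to 5), so x ∈ ℤ_5^×. Compute digits iteratively via a_i = x_i mod 5, x_{i+1} = (x_i − a_i)/5, with x_0 = x:
  x_0 = 2/3;  a_0 = 4;  x_1 = (x_0 − 4)/5 = -2/3
  x_1 = -2/3;  a_1 = 1;  x_2 = (x_1 − 1)/5 = -1/3
  x_2 = -1/3;  a_2 = 3;  x_3 = (x_2 − 3)/5 = -2/3
  x_3 = -2/3;  a_3 = 1;  x_4 = (x_3 − 1)/5 = -1/3
  x_4 = -1/3;  a_4 = 3;  x_5 = (x_4 − 3)/5 = -2/3
  x_5 = -2/3;  a_5 = 1;  x_6 = (x_5 − 1)/5 = -1/3
Digits: (4, 1, 3, 1, 3, 1).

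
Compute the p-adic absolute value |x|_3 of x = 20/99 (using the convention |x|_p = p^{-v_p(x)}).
|20/99|_3 = 9

Step 1 — compute v_3(x) by factoring powers of 3 out of the numerator and denominator: v_3(20/99) = -2. Step 2 — apply |x|_p = p^{-v_p(x)} = 3^{2} = 9.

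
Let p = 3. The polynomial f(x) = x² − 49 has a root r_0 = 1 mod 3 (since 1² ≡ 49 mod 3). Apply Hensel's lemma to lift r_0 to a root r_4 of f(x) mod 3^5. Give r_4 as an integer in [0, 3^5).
r_4 = 7 (mod 243)

Hensel's recurrence: r_{i+1} = r_i − f(r_i)·(f′(r_i))^{-1} mod 3^{i+2}, with f′(x) = 2x. Iterate:
  r_0 = 1 (mod 3)
  r_1 = 7 (mod 9)
  r_2 = 7 (mod 27)
  r_3 = 7 (mod 81)
  r_4 = 7 (mod 243)
Final: r_4 = 7, and one checks f(r_4) ≡ 0 mod 3^5.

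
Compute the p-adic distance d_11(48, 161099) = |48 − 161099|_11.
d_11(48, 161099) = 1/161051

Step 1 — x − y = 48 − 161099 = -161051. Step 2 — v_11(-161051) = 5 (factor: -161051 = −(11^5 · 1); the sign does not affect v_p). Step 3 — |x − y|_11 = 11^{-5} = 1/161051.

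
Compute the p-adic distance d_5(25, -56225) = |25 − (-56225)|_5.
d_5(25, -56225) = 1/3125

Step 1 — x − y = 25 − (-56225) = 56250. Step 2 — v_5(56250) = 5 (factor: 56250 = (5^5 · 18); the sign does not affect v_p). Step 3 — |x − y|_5 = 5^{-5} = 1/3125.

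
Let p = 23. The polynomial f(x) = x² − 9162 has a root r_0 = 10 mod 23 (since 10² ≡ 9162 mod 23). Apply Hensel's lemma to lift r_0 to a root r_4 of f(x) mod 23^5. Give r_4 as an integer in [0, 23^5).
r_4 = 4746175 (mod 6436343)

Hensel's recurrence: r_{i+1} = r_i − f(r_i)·(f′(r_i))^{-1} mod 23^{i+2}, with f′(x) = 2x. Iterate:
  r_0 = 10 (mod 23)
  r_1 = 516 (mod 529)
  r_2 = 1045 (mod 12167)
  r_3 = 268719 (mod 279841)
  r_4 = 4746175 (mod 6436343)
Final: r_4 = 4746175, and one checks f(r_4) ≡ 0 mod 23^5.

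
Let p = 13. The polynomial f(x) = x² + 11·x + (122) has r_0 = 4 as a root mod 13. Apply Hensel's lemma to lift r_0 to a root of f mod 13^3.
r_2 = 537 (mod 2197)

Hensel: r_{i+1} = r_i − f(r_i)·(f′(r_i))^{-1} mod 13^{i+2}, f′(x) = 2x + 11. Iterate:
  r_0 = 4 (mod 13)
  r_1 = 30 (mod 169)
  r_2 = 537 (mod 2197)
Final: r = 537 satisfies f(r) ≡ 0 mod 13^3.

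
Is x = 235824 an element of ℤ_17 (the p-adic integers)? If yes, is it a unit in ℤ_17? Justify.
x ∈ ℤ_17 but not a unit; v_17(x) = 3 > 0

ℤ_17 = {x ∈ ℚ_17 : v_17(x) ≥ 0} and ℤ_17^× = {x ∈ ℤ_17 : v_17(x) = 0}. Here v_17(235824) = v_17(num) − v_17(den) = 3; compare against these criteria.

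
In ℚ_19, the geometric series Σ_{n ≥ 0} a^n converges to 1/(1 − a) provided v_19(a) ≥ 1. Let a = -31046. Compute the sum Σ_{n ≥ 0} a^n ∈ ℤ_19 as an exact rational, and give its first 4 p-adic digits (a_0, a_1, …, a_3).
Σ a^n = 1/(1 − a) = 1/31047;  first 4 digits = (1, 0, 9, 14)

v_19(a) = 2 ≥ 1, so the series converges in ℤ_19 to 1/(1 − a) = 1/(1 − (-31046)) = 1/31047. Expand this rational in ℤ_19: compute digits iteratively via d_i = x_i mod 19, x_{i+1} = (x_i − d_i)/19. The first 4 digits are (1, 0, 9, 14).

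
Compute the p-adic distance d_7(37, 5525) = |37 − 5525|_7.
d_7(37, 5525) = 1/343

Step 1 — x − y = 37 − 5525 = -5488. Step 2 — v_7(-5488) = 3 (factor: -5488 = −(7^3 · 16); the sign does not affect v_p). Step 3 — |x − y|_7 = 7^{-3} = 1/343.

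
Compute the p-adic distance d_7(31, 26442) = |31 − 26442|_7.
d_7(31, 26442) = 1/2401

Step 1 — x − y = 31 − 26442 = -26411. Step 2 — v_7(-26411) = 4 (factor: -26411 = −(7^4 · 11); the sign does not affect v_p). Step 3 — |x − y|_7 = 7^{-4} = 1/2401.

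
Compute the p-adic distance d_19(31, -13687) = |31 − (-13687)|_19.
d_19(31, -13687) = 1/6859

Step 1 — x − y = 31 − (-13687) = 13718. Step 2 — v_19(13718) = 3 (factor: 13718 = (19^3 · 2); the sign does not affect v_p). Step 3 — |x − y|_19 = 19^{-3} = 1/6859.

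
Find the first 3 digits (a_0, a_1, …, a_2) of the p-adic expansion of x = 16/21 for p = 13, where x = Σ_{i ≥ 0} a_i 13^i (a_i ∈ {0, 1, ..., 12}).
(a_0, …, a_2) = (2, 3, 1)

v_13(16/21) = 0 (numerator and denominator both coprime to 13), so x ∈ ℤ_13^×. Compute digits iteratively via a_i = x_i mod 13, x_{i+1} = (x_i − a_i)/13, with x_0 = x:
  x_0 = 16/21;  a_0 = 2;  x_1 = (x_0 − 2)/13 = -2/21
  x_1 = -2/21;  a_1 = 3;  x_2 = (x_1 − 3)/13 = -5/21
  x_2 = -5/21;  a_2 = 1;  x_3 = (x_2 − 1)/13 = -2/21
Digits: (2, 3, 1).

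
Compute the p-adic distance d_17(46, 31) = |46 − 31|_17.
d_17(46, 31) = 1

Step 1 — x − y = 46 − 31 = 15. Step 2 — v_17(15) = 0 (factor: 15 = (17^0 · 15); the sign does not affect v_p). Step 3 — |x − y|_17 = 17^{0} = 1.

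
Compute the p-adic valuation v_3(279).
v_3(279) = 2

v_3(n) is the largest exponent k such that 3^k divides n. Factor out: 279 = 3^2 · 31. (Sign doesn't affect v_p.) So v_3(279) = 2.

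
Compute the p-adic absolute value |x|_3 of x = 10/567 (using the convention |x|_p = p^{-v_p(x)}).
|10/567|_3 = 81

Step 1 — compute v_3(x) by factoring powers of 3 out of the numerator and denominator: v_3(10/567) = -4. Step 2 — apply |x|_p = p^{-v_p(x)} = 3^{4} = 81.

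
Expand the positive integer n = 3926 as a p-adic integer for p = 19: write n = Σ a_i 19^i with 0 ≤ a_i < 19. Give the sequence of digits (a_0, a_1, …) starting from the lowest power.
(a_0, a_1, …) = (12, 16, 10)

Repeated division by 19 gives the digits low-to-high: 3926 = 12 + 16·19^1 + 10·19^2. Digit sequence: (12, 16, 10).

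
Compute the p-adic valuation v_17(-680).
v_17(-680) = 1

v_17(n) is the largest exponent k such that 17^k divides n. Factor out: -680 = -17^1 · 40. (Sign doesn't affect v_p.) So v_17(-680) = 1.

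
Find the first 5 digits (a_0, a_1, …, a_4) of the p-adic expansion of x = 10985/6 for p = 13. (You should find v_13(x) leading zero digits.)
(a_0, …, a_4) = (0, 0, 0, 3, 2)

v_13(10985/6) = 3, so a_0 = ... = a_2 = 0. Factor out: x = 13^3 · u with u = 5/6 a unit in ℤ_13. Expand u iteratively via a_{v+i} = u_i mod 13, u_{i+1} = (u_i − a_{v+i})/13:
  u_0 = 5/6;  a_3 = 3;  u_1 = (u_0 − 3)/13 = -1/6
  u_1 = -1/6;  a_4 = 2;  u_2 = (u_1 − 2)/13 = -1/6
Digits: (0, 0, 0, 3, 2).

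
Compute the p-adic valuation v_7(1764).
v_7(1764) = 2

v_7(n) is the largest exponent k such that 7^k divides n. Factor out: 1764 = 7^2 · 36. (Sign doesn't affect v_p.) So v_7(1764) = 2.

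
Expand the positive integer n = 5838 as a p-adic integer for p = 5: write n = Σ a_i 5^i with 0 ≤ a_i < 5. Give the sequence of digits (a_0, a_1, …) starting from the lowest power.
(a_0, a_1, …) = (3, 2, 3, 1, 4, 1)

Repeated division by 5 gives the digits low-to-high: 5838 = 3 + 2·5^1 + 3·5^2 + 1·5^3 + 4·5^4 + 1·5^5. Digit sequence: (3, 2, 3, 1, 4, 1).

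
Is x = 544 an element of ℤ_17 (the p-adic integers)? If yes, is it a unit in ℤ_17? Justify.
x ∈ ℤ_17 but not a unit; v_17(x) = 1 > 0

ℤ_17 = {x ∈ ℚ_17 : v_17(x) ≥ 0} and ℤ_17^× = {x ∈ ℤ_17 : v_17(x) = 0}. Here v_17(544) = v_17(num) − v_17(den) = 1; compare against these criteria.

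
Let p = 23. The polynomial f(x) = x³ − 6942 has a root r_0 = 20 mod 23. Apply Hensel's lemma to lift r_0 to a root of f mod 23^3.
r_2 = 5839 (mod 12167)

Hensel: r_{i+1} = r_i − f(r_i)/f′(r_i) mod 23^{i+2}, where f′(x) = 3x². Iterate:
  r_0 = 20 (mod 23)
  r_1 = 20 (mod 529)
  r_2 = 5839 (mod 12167)
Final: r = 5839 with f(r) ≡ 0 mod 23^3.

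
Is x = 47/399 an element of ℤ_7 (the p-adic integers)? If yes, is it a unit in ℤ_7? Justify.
x ∉ ℤ_7 (v_7(x) = -1 < 0)

ℤ_7 = {x ∈ ℚ_7 : v_7(x) ≥ 0} and ℤ_7^× = {x ∈ ℤ_7 : v_7(x) = 0}. Here v_7(47/399) = v_7(num) − v_7(den) = -1; compare against these criteria.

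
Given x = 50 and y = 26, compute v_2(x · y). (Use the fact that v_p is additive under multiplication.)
v_2(1300) = 2

v_p(x) = 1 (factor: 50 = 2^1 · 25); v_p(y) = 1 (factor: 26 = 2^1 · 13). Additivity: v_p(xy) = v_p(x) + v_p(y) = 1 + 1 = 2. (Direct check: xy = 1300 = 2^2 · (325).)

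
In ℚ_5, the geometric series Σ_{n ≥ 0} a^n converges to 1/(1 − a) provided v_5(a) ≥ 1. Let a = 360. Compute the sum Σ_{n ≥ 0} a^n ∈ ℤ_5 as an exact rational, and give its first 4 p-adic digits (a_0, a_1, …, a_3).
Σ a^n = 1/(1 − a) = -1/359;  first 4 digits = (1, 2, 3, 2)

v_5(a) = 1 ≥ 1, so the series converges in ℤ_5 to 1/(1 − a) = 1/(1 − 360) = -1/359. Expand this rational in ℤ_5: compute digits iteratively via d_i = x_i mod 5, x_{i+1} = (x_i − d_i)/5. The first 4 digits are (1, 2, 3, 2).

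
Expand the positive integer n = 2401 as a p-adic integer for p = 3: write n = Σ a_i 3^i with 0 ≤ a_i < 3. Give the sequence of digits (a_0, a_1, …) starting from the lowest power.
(a_0, a_1, …) = (1, 2, 2, 1, 2, 0, 0, 1)

Repeated division by 3 gives the digits low-to-high: 2401 = 1 + 2·3^1 + 2·3^2 + 1·3^3 + 2·3^4 + 1·3^7. Digit sequence: (1, 2, 2, 1, 2, 0, 0, 1).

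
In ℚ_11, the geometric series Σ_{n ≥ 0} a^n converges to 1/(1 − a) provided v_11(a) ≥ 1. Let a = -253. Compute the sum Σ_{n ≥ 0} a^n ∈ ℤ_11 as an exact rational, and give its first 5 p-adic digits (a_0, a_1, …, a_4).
Σ a^n = 1/(1 − a) = 1/254;  first 5 digits = (1, 10, 9, 2, 10)

v_11(a) = 1 ≥ 1, so the series converges in ℤ_11 to 1/(1 − a) = 1/(1 − (-253)) = 1/254. Expand this rational in ℤ_11: compute digits iteratively via d_i = x_i mod 11, x_{i+1} = (x_i − d_i)/11. The first 5 digits are (1, 10, 9, 2, 10).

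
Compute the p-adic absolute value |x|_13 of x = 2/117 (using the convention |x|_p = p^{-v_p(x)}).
|2/117|_13 = 13

Step 1 — compute v_13(x) by factoring powers of 13 out of the numerator and denominator: v_13(2/117) = -1. Step 2 — apply |x|_p = p^{-v_p(x)} = 13^{1} = 13.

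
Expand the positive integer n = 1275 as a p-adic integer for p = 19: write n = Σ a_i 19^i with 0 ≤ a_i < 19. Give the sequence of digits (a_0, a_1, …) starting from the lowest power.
(a_0, a_1, …) = (2, 10, 3)

Repeated division by 19 gives the digits low-to-high: 1275 = 2 + 10·19^1 + 3·19^2. Digit sequence: (2, 10, 3).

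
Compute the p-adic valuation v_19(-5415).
v_19(-5415) = 2

v_19(n) is the largest exponent k such that 19^k divides n. Factor out: -5415 = -19^2 · 15. (Sign doesn't affect v_p.) So v_19(-5415) = 2.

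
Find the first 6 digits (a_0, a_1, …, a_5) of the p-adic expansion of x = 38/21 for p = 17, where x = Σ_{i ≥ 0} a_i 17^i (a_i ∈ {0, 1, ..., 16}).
(a_0, …, a_5) = (1, 13, 13, 0, 4, 3)

v_17(38/21) = 0 (numerator and denominator both coprime to 17), so x ∈ ℤ_17^×. Compute digits iteratively via a_i = x_i mod 17, x_{i+1} = (x_i − a_i)/17, with x_0 = x:
  x_0 = 38/21;  a_0 = 1;  x_1 = (x_0 − 1)/17 = 1/21
  x_1 = 1/21;  a_1 = 13;  x_2 = (x_1 − 13)/17 = -16/21
  x_2 = -16/21;  a_2 = 13;  x_3 = (x_2 − 13)/17 = -17/21
  x_3 = -17/21;  a_3 = 0;  x_4 = (x_3 − 0)/17 = -1/21
  x_4 = -1/21;  a_4 = 4;  x_5 = (x_4 − 4)/17 = -5/21
  x_5 = -5/21;  a_5 = 3;  x_6 = (x_5 − 3)/17 = -4/21
Digits: (1, 13, 13, 0, 4, 3).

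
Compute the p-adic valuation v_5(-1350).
v_5(-1350) = 2

v_5(n) is the largest exponent k such that 5^k divides n. Factor out: -1350 = -5^2 · 54. (Sign doesn't affect v_p.) So v_5(-1350) = 2.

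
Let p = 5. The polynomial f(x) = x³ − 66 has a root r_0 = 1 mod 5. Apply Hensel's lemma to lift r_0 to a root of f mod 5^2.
r_1 = 6 (mod 25)

Hensel: r_{i+1} = r_i − f(r_i)/f′(r_i) mod 5^{i+2}, where f′(x) = 3x². Iterate:
  r_0 = 1 (mod 5)
  r_1 = 6 (mod 25)
Final: r = 6 with f(r) ≡ 0 mod 5^2.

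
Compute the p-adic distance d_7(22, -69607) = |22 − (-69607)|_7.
d_7(22, -69607) = 1/2401

Step 1 — x − y = 22 − (-69607) = 69629. Step 2 — v_7(69629) = 4 (factor: 69629 = (7^4 · 29); the sign does not affect v_p). Step 3 — |x − y|_7 = 7^{-4} = 1/2401.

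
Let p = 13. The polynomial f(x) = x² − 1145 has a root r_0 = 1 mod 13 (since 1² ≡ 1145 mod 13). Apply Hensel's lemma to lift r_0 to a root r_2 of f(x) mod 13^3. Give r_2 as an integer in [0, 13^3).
r_2 = 1756 (mod 2197)

Hensel's recurrence: r_{i+1} = r_i − f(r_i)·(f′(r_i))^{-1} mod 13^{i+2}, with f′(x) = 2x. Iterate:
  r_0 = 1 (mod 13)
  r_1 = 66 (mod 169)
  r_2 = 1756 (mod 2197)
Final: r_2 = 1756, and one checks f(r_2) ≡ 0 mod 13^3.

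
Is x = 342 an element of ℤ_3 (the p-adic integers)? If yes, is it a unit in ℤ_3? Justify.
x ∈ ℤ_3 but not a unit; v_3(x) = 2 > 0

ℤ_3 = {x ∈ ℚ_3 : v_3(x) ≥ 0} and ℤ_3^× = {x ∈ ℤ_3 : v_3(x) = 0}. Here v_3(342) = v_3(num) − v_3(den) = 2; compare against these criteria.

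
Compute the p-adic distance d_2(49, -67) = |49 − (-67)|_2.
d_2(49, -67) = 1/4

Step 1 — x − y = 49 − (-67) = 116. Step 2 — v_2(116) = 2 (factor: 116 = (2^2 · 29); the sign does not affect v_p). Step 3 — |x − y|_2 = 2^{-2} = 1/4.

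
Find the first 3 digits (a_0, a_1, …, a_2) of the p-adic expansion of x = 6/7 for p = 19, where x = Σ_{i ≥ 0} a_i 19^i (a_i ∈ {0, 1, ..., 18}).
(a_0, …, a_2) = (9, 5, 16)

v_19(6/7) = 0 (numerator and denominator both coprime to 19), so x ∈ ℤ_19^×. Compute digits iteratively via a_i = x_i mod 19, x_{i+1} = (x_i − a_i)/19, with x_0 = x:
  x_0 = 6/7;  a_0 = 9;  x_1 = (x_0 − 9)/19 = -3/7
  x_1 = -3/7;  a_1 = 5;  x_2 = (x_1 − 5)/19 = -2/7
  x_2 = -2/7;  a_2 = 16;  x_3 = (x_2 − 16)/19 = -6/7
Digits: (9, 5, 16).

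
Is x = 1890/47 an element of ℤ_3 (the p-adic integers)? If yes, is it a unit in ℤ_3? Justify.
x ∈ ℤ_3 but not a unit; v_3(x) = 3 > 0

ℤ_3 = {x ∈ ℚ_3 : v_3(x) ≥ 0} and ℤ_3^× = {x ∈ ℤ_3 : v_3(x) = 0}. Here v_3(1890/47) = v_3(num) − v_3(den) = 3; compare against these criteria.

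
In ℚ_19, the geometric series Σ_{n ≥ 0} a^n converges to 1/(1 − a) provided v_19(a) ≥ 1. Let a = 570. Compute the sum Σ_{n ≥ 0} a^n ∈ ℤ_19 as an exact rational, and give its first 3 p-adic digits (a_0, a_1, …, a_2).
Σ a^n = 1/(1 − a) = -1/569;  first 3 digits = (1, 11, 8)

v_19(a) = 1 ≥ 1, so the series converges in ℤ_19 to 1/(1 − a) = 1/(1 − 570) = -1/569. Expand this rational in ℤ_19: compute digits iteratively via d_i = x_i mod 19, x_{i+1} = (x_i − d_i)/19. The first 3 digits are (1, 11, 8).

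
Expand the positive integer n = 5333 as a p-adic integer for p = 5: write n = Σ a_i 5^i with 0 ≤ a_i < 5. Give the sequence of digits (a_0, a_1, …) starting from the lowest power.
(a_0, a_1, …) = (3, 1, 3, 2, 3, 1)

Repeated division by 5 gives the digits low-to-high: 5333 = 3 + 1·5^1 + 3·5^2 + 2·5^3 + 3·5^4 + 1·5^5. Digit sequence: (3, 1, 3, 2, 3, 1).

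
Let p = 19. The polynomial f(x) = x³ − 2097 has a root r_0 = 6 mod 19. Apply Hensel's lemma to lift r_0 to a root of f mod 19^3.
r_2 = 5649 (mod 6859)

Hensel: r_{i+1} = r_i − f(r_i)/f′(r_i) mod 19^{i+2}, where f′(x) = 3x². Iterate:
  r_0 = 6 (mod 19)
  r_1 = 234 (mod 361)
  r_2 = 5649 (mod 6859)
Final: r = 5649 with f(r) ≡ 0 mod 19^3.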